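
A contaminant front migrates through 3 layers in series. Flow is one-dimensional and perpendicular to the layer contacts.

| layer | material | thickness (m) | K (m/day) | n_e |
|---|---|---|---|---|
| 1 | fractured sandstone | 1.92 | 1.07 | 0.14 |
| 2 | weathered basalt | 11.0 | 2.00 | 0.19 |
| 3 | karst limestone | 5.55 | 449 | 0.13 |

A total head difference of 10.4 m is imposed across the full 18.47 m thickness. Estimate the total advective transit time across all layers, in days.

With flow normal to the layers, continuity requires the same specific discharge q through every layer.
Σ(b_i/K_i) = 1.92/1.07 + 11.0/2.00 + 5.55/449 = 7.307 d.
q = Δh / Σ(b_i/K_i) = 10.4 / 7.307 = 1.423 m/day.
In each layer the seepage velocity is v_i = q/n_i, so the layer transit time is t_i = b_i·n_i / q:
  layer 1 (fractured sandstone): t_1 = 1.92 × 0.14 / 1.423 = 0.1889 d
  layer 2 (weathered basalt): t_2 = 11.0 × 0.19 / 1.423 = 1.468 d
  layer 3 (karst limestone): t_3 = 5.55 × 0.13 / 1.423 = 0.5069 d
Total t = Σ t_i = 2.164 days.

2.16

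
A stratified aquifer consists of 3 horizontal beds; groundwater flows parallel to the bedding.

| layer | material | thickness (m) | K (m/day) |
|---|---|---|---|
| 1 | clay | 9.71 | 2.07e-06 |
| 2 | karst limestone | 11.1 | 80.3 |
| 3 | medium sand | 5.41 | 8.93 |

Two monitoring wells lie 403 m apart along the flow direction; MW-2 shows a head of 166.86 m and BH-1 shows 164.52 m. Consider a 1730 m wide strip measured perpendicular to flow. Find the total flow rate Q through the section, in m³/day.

9440

Flow is parallel to layering, so each bed carries its own Darcy discharge and the transmissivities add.
Σ(K_i·b_i) = 2.07e-06×9.71 + 80.3×11.1 + 8.93×5.41 = 939.6 m²/day.
Hydraulic gradient i = (166.86 − 164.52) / 403 = 2.34 / 403 = 0.005806.
Q = Σ(K_i·b_i) · W · i = 939.6 × 1730 × 0.005806 = 9439 m³/day.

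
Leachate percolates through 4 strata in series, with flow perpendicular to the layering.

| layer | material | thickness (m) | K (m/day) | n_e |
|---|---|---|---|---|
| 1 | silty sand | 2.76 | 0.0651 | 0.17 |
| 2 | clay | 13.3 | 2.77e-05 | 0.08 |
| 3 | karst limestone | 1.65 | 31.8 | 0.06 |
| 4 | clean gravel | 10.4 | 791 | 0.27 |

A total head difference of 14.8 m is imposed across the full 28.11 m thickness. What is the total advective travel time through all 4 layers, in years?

394

With flow normal to the layers, continuity requires the same specific discharge q through every layer.
Σ(b_i/K_i) = 2.76/0.0651 + 13.3/2.77e-05 + 1.65/31.8 + 10.4/791 = 4.802e+05 d.
q = Δh / Σ(b_i/K_i) = 14.8 / 4.802e+05 = 3.082e-05 m/day.
In each layer the seepage velocity is v_i = q/n_i, so the layer transit time is t_i = b_i·n_i / q:
  layer 1 (silty sand): t_1 = 2.76 × 0.17 / 3.082e-05 = 15223 d
  layer 2 (clay): t_2 = 13.3 × 0.08 / 3.082e-05 = 34522 d
  layer 3 (karst limestone): t_3 = 1.65 × 0.06 / 3.082e-05 = 3212 d
  layer 4 (clean gravel): t_4 = 10.4 × 0.27 / 3.082e-05 = 91106 d
Total t = Σ t_i = 1.441e+05 days = 394.4 years.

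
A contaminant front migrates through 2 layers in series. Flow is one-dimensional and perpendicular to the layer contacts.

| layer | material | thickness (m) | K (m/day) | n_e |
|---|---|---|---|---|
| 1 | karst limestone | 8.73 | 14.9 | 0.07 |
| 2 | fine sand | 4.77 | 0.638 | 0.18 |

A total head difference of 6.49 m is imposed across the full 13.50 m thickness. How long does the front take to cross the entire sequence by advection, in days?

With flow normal to the layers, continuity requires the same specific discharge q through every layer.
Σ(b_i/K_i) = 8.73/14.9 + 4.77/0.638 = 8.062 d.
q = Δh / Σ(b_i/K_i) = 6.49 / 8.062 = 0.8050 m/day.
In each layer the seepage velocity is v_i = q/n_i, so the layer transit time is t_i = b_i·n_i / q:
  layer 1 (karst limestone): t_1 = 8.73 × 0.07 / 0.8050 = 0.7592 d
  layer 2 (fine sand): t_2 = 4.77 × 0.18 / 0.8050 = 1.067 d
Total t = Σ t_i = 1.826 days.

1.83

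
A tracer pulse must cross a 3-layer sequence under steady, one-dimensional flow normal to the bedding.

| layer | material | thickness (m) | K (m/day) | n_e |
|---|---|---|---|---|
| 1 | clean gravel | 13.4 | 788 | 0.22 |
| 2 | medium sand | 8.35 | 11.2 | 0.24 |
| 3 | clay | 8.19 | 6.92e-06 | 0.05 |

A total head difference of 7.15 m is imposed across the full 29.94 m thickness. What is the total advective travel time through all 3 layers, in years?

With flow normal to the layers, continuity requires the same specific discharge q through every layer.
Σ(b_i/K_i) = 13.4/788 + 8.35/11.2 + 8.19/6.92e-06 = 1.184e+06 d.
q = Δh / Σ(b_i/K_i) = 7.15 / 1.184e+06 = 6.041e-06 m/day.
In each layer the seepage velocity is v_i = q/n_i, so the layer transit time is t_i = b_i·n_i / q:
  layer 1 (clean gravel): t_1 = 13.4 × 0.22 / 6.041e-06 = 4.880e+05 d
  layer 2 (medium sand): t_2 = 8.35 × 0.24 / 6.041e-06 = 3.317e+05 d
  layer 3 (clay): t_3 = 8.19 × 0.05 / 6.041e-06 = 67784 d
Total t = Σ t_i = 8.875e+05 days = 2430 years.

2430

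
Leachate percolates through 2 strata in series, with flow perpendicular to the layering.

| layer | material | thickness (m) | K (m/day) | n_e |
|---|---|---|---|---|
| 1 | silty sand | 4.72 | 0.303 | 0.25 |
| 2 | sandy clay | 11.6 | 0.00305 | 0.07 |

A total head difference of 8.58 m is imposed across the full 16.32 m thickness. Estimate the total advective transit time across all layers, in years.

2.43

With flow normal to the layers, continuity requires the same specific discharge q through every layer.
Σ(b_i/K_i) = 4.72/0.303 + 11.6/0.00305 = 3819 d.
q = Δh / Σ(b_i/K_i) = 8.58 / 3819 = 0.002247 m/day.
In each layer the seepage velocity is v_i = q/n_i, so the layer transit time is t_i = b_i·n_i / q:
  layer 1 (silty sand): t_1 = 4.72 × 0.25 / 0.002247 = 525.2 d
  layer 2 (sandy clay): t_2 = 11.6 × 0.07 / 0.002247 = 361.4 d
Total t = Σ t_i = 886.6 days = 2.427 years.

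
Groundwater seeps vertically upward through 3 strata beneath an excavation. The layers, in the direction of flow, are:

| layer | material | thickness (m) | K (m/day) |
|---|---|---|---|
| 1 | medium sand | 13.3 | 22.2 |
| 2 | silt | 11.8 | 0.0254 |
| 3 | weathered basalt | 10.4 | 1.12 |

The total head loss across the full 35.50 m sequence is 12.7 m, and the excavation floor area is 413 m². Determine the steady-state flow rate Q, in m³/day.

Flow is perpendicular to layering, so the layers act in series and the equivalent K is the thickness-weighted harmonic mean.
Total thickness L = 13.3 + 11.8 + 10.4 = 35.50 m.
Σ(b_i/K_i) = 13.3/22.2 + 11.8/0.0254 + 10.4/1.12 = 474.5 d.
K_eq = L / Σ(b_i/K_i) = 35.50 / 474.5 = 0.07482 m/day.
Q = K_eq · A · (Δh/L) = 0.07482 × 413 × (12.7/35.50) = 11.06 m³/day.

11.1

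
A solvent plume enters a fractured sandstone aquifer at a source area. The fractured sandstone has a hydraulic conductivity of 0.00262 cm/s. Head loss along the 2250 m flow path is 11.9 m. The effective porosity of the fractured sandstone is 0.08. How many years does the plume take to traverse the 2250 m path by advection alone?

Convert K: 0.00262 cm/s × 864 = 2.264 m/day.
Hydraulic gradient i = Δh / L = 11.9 / 2250 = 0.005289.
Darcy flux q = K · i = 2.264 × 0.005289 = 0.01197 m/day.
Seepage velocity v = q / n_e = 0.01197 / 0.08 = 0.1497 m/day.
Travel time t = L / v = 2250 / 0.1497 = 15035 days = 41.16 years.

41.2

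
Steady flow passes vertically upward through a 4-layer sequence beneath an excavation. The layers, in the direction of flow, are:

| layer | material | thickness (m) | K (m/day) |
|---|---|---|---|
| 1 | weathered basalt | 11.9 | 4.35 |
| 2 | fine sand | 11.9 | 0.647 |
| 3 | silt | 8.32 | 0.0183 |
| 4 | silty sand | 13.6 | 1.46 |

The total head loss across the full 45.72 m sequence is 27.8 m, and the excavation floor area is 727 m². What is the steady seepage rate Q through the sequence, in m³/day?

Flow is perpendicular to layering, so the layers act in series and the equivalent K is the thickness-weighted harmonic mean.
Total thickness L = 11.9 + 11.9 + 8.32 + 13.6 = 45.72 m.
Σ(b_i/K_i) = 11.9/4.35 + 11.9/0.647 + 8.32/0.0183 + 13.6/1.46 = 485.1 d.
K_eq = L / Σ(b_i/K_i) = 45.72 / 485.1 = 0.09425 m/day.
Q = K_eq · A · (Δh/L) = 0.09425 × 727 × (27.8/45.72) = 41.66 m³/day.

41.7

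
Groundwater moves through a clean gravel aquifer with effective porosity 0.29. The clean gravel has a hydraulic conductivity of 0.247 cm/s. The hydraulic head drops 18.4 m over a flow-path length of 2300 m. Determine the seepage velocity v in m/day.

5.89

Convert K: 0.247 cm/s × 864 = 213.4 m/day.
Hydraulic gradient i = Δh / L = 18.4 / 2300 = 0.008000.
Darcy flux q = K · i = 213.4 × 0.008000 = 1.707 m/day.
Seepage velocity v = q / n_e = 1.707 / 0.29 = 5.887 m/day.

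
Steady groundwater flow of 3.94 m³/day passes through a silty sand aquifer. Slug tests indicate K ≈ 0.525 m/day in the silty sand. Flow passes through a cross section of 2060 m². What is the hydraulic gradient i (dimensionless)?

From Q = K·A·i, i = Q / (K·A) = 3.94 / (0.5250 × 2060) = 0.003643.

0.00364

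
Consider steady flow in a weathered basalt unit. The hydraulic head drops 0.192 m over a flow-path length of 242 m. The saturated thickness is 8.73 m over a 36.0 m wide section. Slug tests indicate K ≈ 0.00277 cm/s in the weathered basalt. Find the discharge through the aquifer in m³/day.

Convert K: 0.00277 cm/s × 864 = 2.393 m/day.
Cross-sectional area A = 36.0 × 8.73 = 314.3 m².
Hydraulic gradient i = Δh / L = 0.192 / 242 = 0.0007934.
Darcy's law: Q = K · A · i = 2.393 × 314.3 × 0.0007934 = 0.5968 m³/day.

0.597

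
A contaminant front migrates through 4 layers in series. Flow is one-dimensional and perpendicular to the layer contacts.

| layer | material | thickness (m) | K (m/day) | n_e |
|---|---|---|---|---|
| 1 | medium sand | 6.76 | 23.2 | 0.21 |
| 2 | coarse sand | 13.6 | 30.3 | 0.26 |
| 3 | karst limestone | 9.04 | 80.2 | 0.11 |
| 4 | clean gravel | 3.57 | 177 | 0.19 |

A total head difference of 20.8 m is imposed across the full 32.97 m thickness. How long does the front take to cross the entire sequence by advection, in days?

With flow normal to the layers, continuity requires the same specific discharge q through every layer.
Σ(b_i/K_i) = 6.76/23.2 + 13.6/30.3 + 9.04/80.2 + 3.57/177 = 0.8731 d.
q = Δh / Σ(b_i/K_i) = 20.8 / 0.8731 = 23.82 m/day.
In each layer the seepage velocity is v_i = q/n_i, so the layer transit time is t_i = b_i·n_i / q:
  layer 1 (medium sand): t_1 = 6.76 × 0.21 / 23.82 = 0.05959 d
  layer 2 (coarse sand): t_2 = 13.6 × 0.26 / 23.82 = 0.1484 d
  layer 3 (karst limestone): t_3 = 9.04 × 0.11 / 23.82 = 0.04174 d
  layer 4 (clean gravel): t_4 = 3.57 × 0.19 / 23.82 = 0.02847 d
Total t = Σ t_i = 0.2782 days.

0.278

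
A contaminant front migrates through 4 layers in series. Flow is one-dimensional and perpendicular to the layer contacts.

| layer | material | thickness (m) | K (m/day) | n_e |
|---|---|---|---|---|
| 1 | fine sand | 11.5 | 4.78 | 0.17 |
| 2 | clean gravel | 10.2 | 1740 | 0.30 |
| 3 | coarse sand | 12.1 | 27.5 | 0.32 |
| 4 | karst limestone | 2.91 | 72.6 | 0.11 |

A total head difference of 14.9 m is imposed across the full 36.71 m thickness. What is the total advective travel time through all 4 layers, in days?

With flow normal to the layers, continuity requires the same specific discharge q through every layer.
Σ(b_i/K_i) = 11.5/4.78 + 10.2/1740 + 12.1/27.5 + 2.91/72.6 = 2.892 d.
q = Δh / Σ(b_i/K_i) = 14.9 / 2.892 = 5.152 m/day.
In each layer the seepage velocity is v_i = q/n_i, so the layer transit time is t_i = b_i·n_i / q:
  layer 1 (fine sand): t_1 = 11.5 × 0.17 / 5.152 = 0.3794 d
  layer 2 (clean gravel): t_2 = 10.2 × 0.30 / 5.152 = 0.5939 d
  layer 3 (coarse sand): t_3 = 12.1 × 0.32 / 5.152 = 0.7515 d
  layer 4 (karst limestone): t_4 = 2.91 × 0.11 / 5.152 = 0.06213 d
Total t = Σ t_i = 1.787 days.

1.79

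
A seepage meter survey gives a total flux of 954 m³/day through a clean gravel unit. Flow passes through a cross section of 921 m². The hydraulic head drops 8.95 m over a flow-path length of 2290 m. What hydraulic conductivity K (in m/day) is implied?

Hydraulic gradient i = Δh / L = 8.95 / 2290 = 0.003908.
From Q = K·A·i, K = Q / (A·i) = 954 / (921.0 × 0.003908) = 265.0 m/day.

265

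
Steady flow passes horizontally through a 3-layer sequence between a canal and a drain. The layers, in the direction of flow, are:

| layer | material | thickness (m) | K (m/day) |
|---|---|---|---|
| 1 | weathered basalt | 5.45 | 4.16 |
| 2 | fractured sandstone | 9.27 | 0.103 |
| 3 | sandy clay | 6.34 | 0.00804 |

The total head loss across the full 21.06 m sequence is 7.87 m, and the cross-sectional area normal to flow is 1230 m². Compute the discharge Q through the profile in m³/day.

Flow is perpendicular to layering, so the layers act in series and the equivalent K is the thickness-weighted harmonic mean.
Total thickness L = 5.45 + 9.27 + 6.34 = 21.06 m.
Σ(b_i/K_i) = 5.45/4.16 + 9.27/0.103 + 6.34/0.00804 = 879.9 d.
K_eq = L / Σ(b_i/K_i) = 21.06 / 879.9 = 0.02394 m/day.
Q = K_eq · A · (Δh/L) = 0.02394 × 1230 × (7.87/21.06) = 11.00 m³/day.

11.0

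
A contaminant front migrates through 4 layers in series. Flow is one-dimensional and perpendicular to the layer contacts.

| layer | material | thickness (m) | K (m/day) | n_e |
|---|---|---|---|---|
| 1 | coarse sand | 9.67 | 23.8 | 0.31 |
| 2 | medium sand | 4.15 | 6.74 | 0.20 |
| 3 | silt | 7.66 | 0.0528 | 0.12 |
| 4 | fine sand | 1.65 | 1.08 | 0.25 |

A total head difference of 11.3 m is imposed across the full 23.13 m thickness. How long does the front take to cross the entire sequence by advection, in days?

67.4

With flow normal to the layers, continuity requires the same specific discharge q through every layer.
Σ(b_i/K_i) = 9.67/23.8 + 4.15/6.74 + 7.66/0.0528 + 1.65/1.08 = 147.6 d.
q = Δh / Σ(b_i/K_i) = 11.3 / 147.6 = 0.07655 m/day.
In each layer the seepage velocity is v_i = q/n_i, so the layer transit time is t_i = b_i·n_i / q:
  layer 1 (coarse sand): t_1 = 9.67 × 0.31 / 0.07655 = 39.16 d
  layer 2 (medium sand): t_2 = 4.15 × 0.20 / 0.07655 = 10.84 d
  layer 3 (silt): t_3 = 7.66 × 0.12 / 0.07655 = 12.01 d
  layer 4 (fine sand): t_4 = 1.65 × 0.25 / 0.07655 = 5.389 d
Total t = Σ t_i = 67.40 days.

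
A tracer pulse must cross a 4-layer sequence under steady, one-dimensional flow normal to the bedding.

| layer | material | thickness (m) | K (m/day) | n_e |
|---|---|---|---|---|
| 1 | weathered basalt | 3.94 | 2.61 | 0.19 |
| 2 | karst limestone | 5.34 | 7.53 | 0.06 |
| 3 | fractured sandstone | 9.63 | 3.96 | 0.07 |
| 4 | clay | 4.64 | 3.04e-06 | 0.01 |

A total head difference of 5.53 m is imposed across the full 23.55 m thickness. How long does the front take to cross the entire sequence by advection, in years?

With flow normal to the layers, continuity requires the same specific discharge q through every layer.
Σ(b_i/K_i) = 3.94/2.61 + 5.34/7.53 + 9.63/3.96 + 4.64/3.04e-06 = 1.526e+06 d.
q = Δh / Σ(b_i/K_i) = 5.53 / 1.526e+06 = 3.623e-06 m/day.
In each layer the seepage velocity is v_i = q/n_i, so the layer transit time is t_i = b_i·n_i / q:
  layer 1 (weathered basalt): t_1 = 3.94 × 0.19 / 3.623e-06 = 2.066e+05 d
  layer 2 (karst limestone): t_2 = 5.34 × 0.06 / 3.623e-06 = 88433 d
  layer 3 (fractured sandstone): t_3 = 9.63 × 0.07 / 3.623e-06 = 1.861e+05 d
  layer 4 (clay): t_4 = 4.64 × 0.01 / 3.623e-06 = 12807 d
Total t = Σ t_i = 4.939e+05 days = 1352 years.

1350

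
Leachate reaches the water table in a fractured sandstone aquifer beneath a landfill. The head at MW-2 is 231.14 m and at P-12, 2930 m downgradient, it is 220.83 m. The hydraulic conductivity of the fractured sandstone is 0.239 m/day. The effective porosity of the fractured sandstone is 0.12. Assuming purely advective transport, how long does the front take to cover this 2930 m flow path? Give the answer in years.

Hydraulic gradient i = (231.14 − 220.83) / 2930 = 10.31 / 2930 = 0.003519.
Darcy flux q = K · i = 0.2390 × 0.003519 = 0.0008410 m/day.
Seepage velocity v = q / n_e = 0.0008410 / 0.12 = 0.007008 m/day.
Travel time t = L / v = 2930 / 0.007008 = 4.181e+05 days = 1145 years.

1140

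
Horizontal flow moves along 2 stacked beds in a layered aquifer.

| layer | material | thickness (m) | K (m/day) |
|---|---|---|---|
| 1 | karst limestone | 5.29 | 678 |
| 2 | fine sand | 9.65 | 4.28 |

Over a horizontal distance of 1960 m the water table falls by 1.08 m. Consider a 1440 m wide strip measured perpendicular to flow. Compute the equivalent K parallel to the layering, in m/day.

Flow is parallel to layering, so each bed carries its own Darcy discharge and the transmissivities add.
Σ(K_i·b_i) = 678×5.29 + 4.28×9.65 = 3628 m²/day.
Total thickness b = 14.94 m, so K_eq = Σ(K_i·b_i)/b = 242.8 m/day.

243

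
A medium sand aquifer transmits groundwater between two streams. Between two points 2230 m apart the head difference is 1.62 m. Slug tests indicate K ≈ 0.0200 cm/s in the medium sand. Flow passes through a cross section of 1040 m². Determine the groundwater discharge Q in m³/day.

Convert K: 0.0200 cm/s × 864 = 17.28 m/day.
Hydraulic gradient i = Δh / L = 1.62 / 2230 = 0.0007265.
Darcy's law: Q = K · A · i = 17.28 × 1040 × 0.0007265 = 13.06 m³/day.

13.1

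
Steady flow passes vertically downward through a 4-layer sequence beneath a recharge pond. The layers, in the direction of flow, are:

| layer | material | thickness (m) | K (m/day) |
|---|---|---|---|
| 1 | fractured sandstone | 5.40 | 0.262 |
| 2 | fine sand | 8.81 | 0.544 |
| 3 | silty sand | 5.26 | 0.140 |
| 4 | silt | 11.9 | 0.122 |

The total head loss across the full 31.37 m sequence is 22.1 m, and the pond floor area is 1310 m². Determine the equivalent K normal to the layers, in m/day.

Flow is perpendicular to layering, so the layers act in series and the equivalent K is the thickness-weighted harmonic mean.
Total thickness L = 5.40 + 8.81 + 5.26 + 11.9 = 31.37 m.
Σ(b_i/K_i) = 5.40/0.262 + 8.81/0.544 + 5.26/0.140 + 11.9/0.122 = 171.9 d.
K_eq = L / Σ(b_i/K_i) = 31.37 / 171.9 = 0.1825 m/day.

0.182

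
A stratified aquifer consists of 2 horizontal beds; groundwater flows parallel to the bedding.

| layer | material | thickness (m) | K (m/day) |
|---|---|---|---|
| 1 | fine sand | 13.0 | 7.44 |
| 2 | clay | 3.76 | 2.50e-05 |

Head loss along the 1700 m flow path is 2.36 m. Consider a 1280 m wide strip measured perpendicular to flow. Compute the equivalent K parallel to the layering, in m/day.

5.77

Flow is parallel to layering, so each bed carries its own Darcy discharge and the transmissivities add.
Σ(K_i·b_i) = 7.44×13.0 + 2.50e-05×3.76 = 96.72 m²/day.
Total thickness b = 16.76 m, so K_eq = Σ(K_i·b_i)/b = 5.771 m/day.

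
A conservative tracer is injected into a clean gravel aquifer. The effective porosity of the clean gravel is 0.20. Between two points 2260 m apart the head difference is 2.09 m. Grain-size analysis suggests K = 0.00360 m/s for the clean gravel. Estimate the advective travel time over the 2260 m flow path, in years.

Convert K: 0.00360 m/s × 86400 = 311.0 m/day.
Hydraulic gradient i = Δh / L = 2.09 / 2260 = 0.0009248.
Darcy flux q = K · i = 311.0 × 0.0009248 = 0.2876 m/day.
Seepage velocity v = q / n_e = 0.2876 / 0.20 = 1.438 m/day.
Travel time t = L / v = 2260 / 1.438 = 1571 days = 4.302 years.

4.30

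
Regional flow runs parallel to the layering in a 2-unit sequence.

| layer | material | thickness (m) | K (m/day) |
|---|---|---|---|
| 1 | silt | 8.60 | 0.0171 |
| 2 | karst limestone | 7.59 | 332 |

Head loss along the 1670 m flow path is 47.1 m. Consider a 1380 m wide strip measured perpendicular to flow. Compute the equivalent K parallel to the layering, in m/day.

Flow is parallel to layering, so each bed carries its own Darcy discharge and the transmissivities add.
Σ(K_i·b_i) = 0.0171×8.60 + 332×7.59 = 2520 m²/day.
Total thickness b = 16.19 m, so K_eq = Σ(K_i·b_i)/b = 155.7 m/day.

156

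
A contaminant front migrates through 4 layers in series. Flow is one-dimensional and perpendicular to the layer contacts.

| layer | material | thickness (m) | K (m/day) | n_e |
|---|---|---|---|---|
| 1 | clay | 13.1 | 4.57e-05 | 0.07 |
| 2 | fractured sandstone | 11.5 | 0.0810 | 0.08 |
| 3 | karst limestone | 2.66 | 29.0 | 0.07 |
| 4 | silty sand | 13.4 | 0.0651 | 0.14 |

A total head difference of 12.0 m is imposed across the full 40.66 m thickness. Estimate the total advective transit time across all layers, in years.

With flow normal to the layers, continuity requires the same specific discharge q through every layer.
Σ(b_i/K_i) = 13.1/4.57e-05 + 11.5/0.0810 + 2.66/29.0 + 13.4/0.0651 = 2.870e+05 d.
q = Δh / Σ(b_i/K_i) = 12.0 / 2.870e+05 = 4.181e-05 m/day.
In each layer the seepage velocity is v_i = q/n_i, so the layer transit time is t_i = b_i·n_i / q:
  layer 1 (clay): t_1 = 13.1 × 0.07 / 4.181e-05 = 21932 d
  layer 2 (fractured sandstone): t_2 = 11.5 × 0.08 / 4.181e-05 = 22003 d
  layer 3 (karst limestone): t_3 = 2.66 × 0.07 / 4.181e-05 = 4453 d
  layer 4 (silty sand): t_4 = 13.4 × 0.14 / 4.181e-05 = 44868 d
Total t = Σ t_i = 93256 days = 255.3 years.

255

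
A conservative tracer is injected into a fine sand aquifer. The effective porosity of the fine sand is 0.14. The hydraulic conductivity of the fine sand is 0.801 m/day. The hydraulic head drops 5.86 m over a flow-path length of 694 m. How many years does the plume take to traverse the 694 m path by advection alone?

Hydraulic gradient i = Δh / L = 5.86 / 694 = 0.008444.
Darcy flux q = K · i = 0.8010 × 0.008444 = 0.006763 m/day.
Seepage velocity v = q / n_e = 0.006763 / 0.14 = 0.04831 m/day.
Travel time t = L / v = 694 / 0.04831 = 14365 days = 39.33 years.

39.3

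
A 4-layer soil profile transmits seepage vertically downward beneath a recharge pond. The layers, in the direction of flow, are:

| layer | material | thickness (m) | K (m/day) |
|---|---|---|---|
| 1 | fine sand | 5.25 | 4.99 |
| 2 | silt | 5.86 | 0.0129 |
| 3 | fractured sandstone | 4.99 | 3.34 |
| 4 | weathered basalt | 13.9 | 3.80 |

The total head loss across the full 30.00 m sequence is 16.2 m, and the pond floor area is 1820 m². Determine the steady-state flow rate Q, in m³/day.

Flow is perpendicular to layering, so the layers act in series and the equivalent K is the thickness-weighted harmonic mean.
Total thickness L = 5.25 + 5.86 + 4.99 + 13.9 = 30.00 m.
Σ(b_i/K_i) = 5.25/4.99 + 5.86/0.0129 + 4.99/3.34 + 13.9/3.80 = 460.5 d.
K_eq = L / Σ(b_i/K_i) = 30.00 / 460.5 = 0.06515 m/day.
Q = K_eq · A · (Δh/L) = 0.06515 × 1820 × (16.2/30.00) = 64.03 m³/day.

64.0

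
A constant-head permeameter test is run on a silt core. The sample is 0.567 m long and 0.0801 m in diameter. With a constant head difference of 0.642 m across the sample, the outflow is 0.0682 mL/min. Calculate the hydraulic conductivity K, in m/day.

Cross-sectional area A = π·(d/2)² = π × (0.0801/2)² = 0.005039 m².
Convert discharge: 0.0682 mL/min = 1.137e-09 m³/s.
Darcy's law rearranged: K = Q·L / (A·Δh) = 1.137e-09 × 0.567 / (0.005039 × 0.642) = 1.992e-07 m/s = 0.01721 m/day.

0.0172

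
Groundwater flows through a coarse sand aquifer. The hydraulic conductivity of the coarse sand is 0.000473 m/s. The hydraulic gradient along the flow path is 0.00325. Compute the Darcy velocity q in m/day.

0.133

Convert K: 0.000473 m/s × 86400 = 40.87 m/day.
Hydraulic gradient i = 0.00325.
Specific discharge q = K · i = 40.87 × 0.003250 = 0.1328 m/day.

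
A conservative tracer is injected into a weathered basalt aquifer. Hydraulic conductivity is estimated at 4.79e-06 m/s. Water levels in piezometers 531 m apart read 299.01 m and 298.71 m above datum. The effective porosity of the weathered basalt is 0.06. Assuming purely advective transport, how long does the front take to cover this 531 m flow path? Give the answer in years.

Convert K: 4.79e-06 m/s × 86400 = 0.4139 m/day.
Hydraulic gradient i = (299.01 − 298.71) / 531 = 0.3 / 531 = 0.0005650.
Darcy flux q = K · i = 0.4139 × 0.0005650 = 0.0002338 m/day.
Seepage velocity v = q / n_e = 0.0002338 / 0.06 = 0.003897 m/day.
Travel time t = L / v = 531 / 0.003897 = 1.363e+05 days = 373.1 years.

373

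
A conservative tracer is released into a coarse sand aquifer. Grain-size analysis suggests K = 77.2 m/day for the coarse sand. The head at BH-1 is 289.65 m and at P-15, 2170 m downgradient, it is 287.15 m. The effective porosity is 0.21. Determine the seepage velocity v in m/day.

Hydraulic gradient i = (289.65 − 287.15) / 2170 = 2.5 / 2170 = 0.001152.
Darcy flux q = K · i = 77.20 × 0.001152 = 0.08894 m/day.
Seepage velocity v = q / n_e = 0.08894 / 0.21 = 0.4235 m/day.

0.424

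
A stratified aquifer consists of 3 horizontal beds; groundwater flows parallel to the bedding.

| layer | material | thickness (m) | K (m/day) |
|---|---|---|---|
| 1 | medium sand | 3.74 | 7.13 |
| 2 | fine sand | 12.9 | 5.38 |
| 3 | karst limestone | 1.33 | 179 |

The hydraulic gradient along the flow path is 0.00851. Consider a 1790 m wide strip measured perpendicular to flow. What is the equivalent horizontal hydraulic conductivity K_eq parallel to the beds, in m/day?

Flow is parallel to layering, so each bed carries its own Darcy discharge and the transmissivities add.
Σ(K_i·b_i) = 7.13×3.74 + 5.38×12.9 + 179×1.33 = 334.1 m²/day.
Total thickness b = 17.97 m, so K_eq = Σ(K_i·b_i)/b = 18.59 m/day.

18.6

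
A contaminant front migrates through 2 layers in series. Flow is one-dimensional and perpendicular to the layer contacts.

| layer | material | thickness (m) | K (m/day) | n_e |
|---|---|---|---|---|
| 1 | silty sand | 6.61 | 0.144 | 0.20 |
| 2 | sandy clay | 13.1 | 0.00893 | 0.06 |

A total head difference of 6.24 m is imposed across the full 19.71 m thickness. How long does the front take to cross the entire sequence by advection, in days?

511

With flow normal to the layers, continuity requires the same specific discharge q through every layer.
Σ(b_i/K_i) = 6.61/0.144 + 13.1/0.00893 = 1513 d.
q = Δh / Σ(b_i/K_i) = 6.24 / 1513 = 0.004125 m/day.
In each layer the seepage velocity is v_i = q/n_i, so the layer transit time is t_i = b_i·n_i / q:
  layer 1 (silty sand): t_1 = 6.61 × 0.20 / 0.004125 = 320.5 d
  layer 2 (sandy clay): t_2 = 13.1 × 0.06 / 0.004125 = 190.6 d
Total t = Σ t_i = 511.1 days.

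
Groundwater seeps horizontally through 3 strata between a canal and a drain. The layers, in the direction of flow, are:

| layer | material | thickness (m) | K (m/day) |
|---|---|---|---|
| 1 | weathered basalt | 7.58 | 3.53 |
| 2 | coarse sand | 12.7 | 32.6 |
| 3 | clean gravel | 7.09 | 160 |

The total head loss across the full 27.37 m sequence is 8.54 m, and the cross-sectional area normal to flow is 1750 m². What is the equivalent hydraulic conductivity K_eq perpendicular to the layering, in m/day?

Flow is perpendicular to layering, so the layers act in series and the equivalent K is the thickness-weighted harmonic mean.
Total thickness L = 7.58 + 12.7 + 7.09 = 27.37 m.
Σ(b_i/K_i) = 7.58/3.53 + 12.7/32.6 + 7.09/160 = 2.581 d.
K_eq = L / Σ(b_i/K_i) = 27.37 / 2.581 = 10.60 m/day.

10.6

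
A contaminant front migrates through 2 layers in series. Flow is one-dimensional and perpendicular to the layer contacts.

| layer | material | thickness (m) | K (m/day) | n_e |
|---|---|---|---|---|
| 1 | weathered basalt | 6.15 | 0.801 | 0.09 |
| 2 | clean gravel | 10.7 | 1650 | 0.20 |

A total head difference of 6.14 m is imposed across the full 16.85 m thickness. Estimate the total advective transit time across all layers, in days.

3.37

With flow normal to the layers, continuity requires the same specific discharge q through every layer.
Σ(b_i/K_i) = 6.15/0.801 + 10.7/1650 = 7.684 d.
q = Δh / Σ(b_i/K_i) = 6.14 / 7.684 = 0.7990 m/day.
In each layer the seepage velocity is v_i = q/n_i, so the layer transit time is t_i = b_i·n_i / q:
  layer 1 (weathered basalt): t_1 = 6.15 × 0.09 / 0.7990 = 0.6927 d
  layer 2 (clean gravel): t_2 = 10.7 × 0.20 / 0.7990 = 2.678 d
Total t = Σ t_i = 3.371 days.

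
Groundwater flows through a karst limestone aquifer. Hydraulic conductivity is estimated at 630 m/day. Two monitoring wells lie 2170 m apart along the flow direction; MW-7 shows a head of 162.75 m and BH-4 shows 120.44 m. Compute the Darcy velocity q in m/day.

Hydraulic gradient i = (162.75 − 120.44) / 2170 = 42.31 / 2170 = 0.01950.
Specific discharge q = K · i = 630.0 × 0.01950 = 12.28 m/day.

12.3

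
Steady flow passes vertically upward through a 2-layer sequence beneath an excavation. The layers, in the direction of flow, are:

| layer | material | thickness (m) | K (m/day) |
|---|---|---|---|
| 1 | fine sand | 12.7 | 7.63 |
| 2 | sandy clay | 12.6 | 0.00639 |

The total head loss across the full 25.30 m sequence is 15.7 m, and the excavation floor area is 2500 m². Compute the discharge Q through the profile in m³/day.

Flow is perpendicular to layering, so the layers act in series and the equivalent K is the thickness-weighted harmonic mean.
Total thickness L = 12.7 + 12.6 = 25.30 m.
Σ(b_i/K_i) = 12.7/7.63 + 12.6/0.00639 = 1973 d.
K_eq = L / Σ(b_i/K_i) = 25.30 / 1973 = 0.01282 m/day.
Q = K_eq · A · (Δh/L) = 0.01282 × 2500 × (15.7/25.30) = 19.89 m³/day.

19.9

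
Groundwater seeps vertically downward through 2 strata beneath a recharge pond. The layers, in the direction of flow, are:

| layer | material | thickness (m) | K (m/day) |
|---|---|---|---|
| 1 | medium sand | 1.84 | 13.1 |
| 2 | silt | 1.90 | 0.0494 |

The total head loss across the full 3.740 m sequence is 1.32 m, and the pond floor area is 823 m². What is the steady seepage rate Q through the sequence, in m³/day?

Flow is perpendicular to layering, so the layers act in series and the equivalent K is the thickness-weighted harmonic mean.
Total thickness L = 1.84 + 1.90 = 3.740 m.
Σ(b_i/K_i) = 1.84/13.1 + 1.90/0.0494 = 38.60 d.
K_eq = L / Σ(b_i/K_i) = 3.740 / 38.60 = 0.09689 m/day.
Q = K_eq · A · (Δh/L) = 0.09689 × 823 × (1.32/3.740) = 28.14 m³/day.

28.1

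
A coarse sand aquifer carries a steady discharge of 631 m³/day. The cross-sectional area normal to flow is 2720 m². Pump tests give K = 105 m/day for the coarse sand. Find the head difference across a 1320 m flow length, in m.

2.92

From Q = K·A·i, i = Q / (K·A) = 631 / (105.0 × 2720) = 0.002209.
Head loss Δh = i · L = 0.002209 × 1320 = 2.916 m.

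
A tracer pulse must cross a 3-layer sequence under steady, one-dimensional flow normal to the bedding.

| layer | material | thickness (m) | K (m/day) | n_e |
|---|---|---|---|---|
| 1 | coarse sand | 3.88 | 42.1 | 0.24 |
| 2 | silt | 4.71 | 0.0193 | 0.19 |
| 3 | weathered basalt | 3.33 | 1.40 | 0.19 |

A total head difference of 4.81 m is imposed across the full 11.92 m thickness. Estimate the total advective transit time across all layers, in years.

With flow normal to the layers, continuity requires the same specific discharge q through every layer.
Σ(b_i/K_i) = 3.88/42.1 + 4.71/0.0193 + 3.33/1.40 = 246.5 d.
q = Δh / Σ(b_i/K_i) = 4.81 / 246.5 = 0.01951 m/day.
In each layer the seepage velocity is v_i = q/n_i, so the layer transit time is t_i = b_i·n_i / q:
  layer 1 (coarse sand): t_1 = 3.88 × 0.24 / 0.01951 = 47.72 d
  layer 2 (silt): t_2 = 4.71 × 0.19 / 0.01951 = 45.86 d
  layer 3 (weathered basalt): t_3 = 3.33 × 0.19 / 0.01951 = 32.43 d
Total t = Σ t_i = 126.0 days = 0.3450 years.

0.345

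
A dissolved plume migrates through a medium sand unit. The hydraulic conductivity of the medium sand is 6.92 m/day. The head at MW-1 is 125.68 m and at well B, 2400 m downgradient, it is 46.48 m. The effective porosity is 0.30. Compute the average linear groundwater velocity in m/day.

0.761

Hydraulic gradient i = (125.68 − 46.48) / 2400 = 79.2 / 2400 = 0.03300.
Darcy flux q = K · i = 6.920 × 0.03300 = 0.2284 m/day.
Seepage velocity v = q / n_e = 0.2284 / 0.30 = 0.7612 m/day.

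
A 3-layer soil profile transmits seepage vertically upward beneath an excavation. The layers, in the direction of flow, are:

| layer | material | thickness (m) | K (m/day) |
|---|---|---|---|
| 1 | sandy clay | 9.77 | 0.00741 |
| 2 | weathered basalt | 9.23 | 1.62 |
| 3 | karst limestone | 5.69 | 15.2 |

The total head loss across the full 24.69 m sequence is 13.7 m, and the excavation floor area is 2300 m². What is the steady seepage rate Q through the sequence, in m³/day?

23.8

Flow is perpendicular to layering, so the layers act in series and the equivalent K is the thickness-weighted harmonic mean.
Total thickness L = 9.77 + 9.23 + 5.69 = 24.69 m.
Σ(b_i/K_i) = 9.77/0.00741 + 9.23/1.62 + 5.69/15.2 = 1325 d.
K_eq = L / Σ(b_i/K_i) = 24.69 / 1325 = 0.01864 m/day.
Q = K_eq · A · (Δh/L) = 0.01864 × 2300 × (13.7/24.69) = 23.79 m³/day.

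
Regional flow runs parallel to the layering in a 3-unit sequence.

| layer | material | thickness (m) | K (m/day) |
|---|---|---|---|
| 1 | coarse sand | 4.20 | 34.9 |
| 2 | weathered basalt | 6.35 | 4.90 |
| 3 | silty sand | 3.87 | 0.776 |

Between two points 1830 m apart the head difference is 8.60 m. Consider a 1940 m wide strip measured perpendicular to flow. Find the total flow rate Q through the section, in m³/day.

1650

Flow is parallel to layering, so each bed carries its own Darcy discharge and the transmissivities add.
Σ(K_i·b_i) = 34.9×4.20 + 4.90×6.35 + 0.776×3.87 = 180.7 m²/day.
Hydraulic gradient i = Δh / L = 8.60 / 1830 = 0.004699.
Q = Σ(K_i·b_i) · W · i = 180.7 × 1940 × 0.004699 = 1647 m³/day.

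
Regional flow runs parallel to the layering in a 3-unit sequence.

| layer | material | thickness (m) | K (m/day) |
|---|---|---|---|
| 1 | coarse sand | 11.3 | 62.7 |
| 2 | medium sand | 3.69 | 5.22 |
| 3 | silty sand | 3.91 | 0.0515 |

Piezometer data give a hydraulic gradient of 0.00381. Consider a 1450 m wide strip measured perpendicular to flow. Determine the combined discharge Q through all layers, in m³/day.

4020

Flow is parallel to layering, so each bed carries its own Darcy discharge and the transmissivities add.
Σ(K_i·b_i) = 62.7×11.3 + 5.22×3.69 + 0.0515×3.91 = 728.0 m²/day.
Hydraulic gradient i = 0.00381.
Q = Σ(K_i·b_i) · W · i = 728.0 × 1450 × 0.003810 = 4022 m³/day.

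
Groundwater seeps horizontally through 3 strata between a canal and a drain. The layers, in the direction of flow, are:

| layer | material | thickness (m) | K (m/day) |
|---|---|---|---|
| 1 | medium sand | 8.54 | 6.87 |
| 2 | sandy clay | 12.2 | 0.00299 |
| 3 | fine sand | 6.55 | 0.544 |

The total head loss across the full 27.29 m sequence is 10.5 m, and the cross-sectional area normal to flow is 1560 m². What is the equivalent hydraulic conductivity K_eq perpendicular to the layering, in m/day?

Flow is perpendicular to layering, so the layers act in series and the equivalent K is the thickness-weighted harmonic mean.
Total thickness L = 8.54 + 12.2 + 6.55 = 27.29 m.
Σ(b_i/K_i) = 8.54/6.87 + 12.2/0.00299 + 6.55/0.544 = 4094 d.
K_eq = L / Σ(b_i/K_i) = 27.29 / 4094 = 0.006667 m/day.

0.00667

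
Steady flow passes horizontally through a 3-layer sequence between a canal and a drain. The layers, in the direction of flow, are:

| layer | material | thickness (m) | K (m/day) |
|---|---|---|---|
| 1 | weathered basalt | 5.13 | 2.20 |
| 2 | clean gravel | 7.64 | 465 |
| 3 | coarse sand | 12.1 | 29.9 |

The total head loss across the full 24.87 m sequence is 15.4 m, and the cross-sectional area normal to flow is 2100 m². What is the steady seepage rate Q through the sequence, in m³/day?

Flow is perpendicular to layering, so the layers act in series and the equivalent K is the thickness-weighted harmonic mean.
Total thickness L = 5.13 + 7.64 + 12.1 = 24.87 m.
Σ(b_i/K_i) = 5.13/2.20 + 7.64/465 + 12.1/29.9 = 2.753 d.
K_eq = L / Σ(b_i/K_i) = 24.87 / 2.753 = 9.034 m/day.
Q = K_eq · A · (Δh/L) = 9.034 × 2100 × (15.4/24.87) = 11747 m³/day.

11700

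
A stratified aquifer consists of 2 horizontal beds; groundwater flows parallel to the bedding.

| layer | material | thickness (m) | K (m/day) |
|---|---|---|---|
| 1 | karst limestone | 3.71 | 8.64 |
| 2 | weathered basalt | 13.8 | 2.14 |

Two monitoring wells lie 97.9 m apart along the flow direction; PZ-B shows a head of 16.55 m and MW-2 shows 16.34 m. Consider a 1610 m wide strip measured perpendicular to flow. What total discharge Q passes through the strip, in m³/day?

213

Flow is parallel to layering, so each bed carries its own Darcy discharge and the transmissivities add.
Σ(K_i·b_i) = 8.64×3.71 + 2.14×13.8 = 61.59 m²/day.
Hydraulic gradient i = (16.55 − 16.34) / 97.9 = 0.21 / 97.9 = 0.002145.
Q = Σ(K_i·b_i) · W · i = 61.59 × 1610 × 0.002145 = 212.7 m³/day.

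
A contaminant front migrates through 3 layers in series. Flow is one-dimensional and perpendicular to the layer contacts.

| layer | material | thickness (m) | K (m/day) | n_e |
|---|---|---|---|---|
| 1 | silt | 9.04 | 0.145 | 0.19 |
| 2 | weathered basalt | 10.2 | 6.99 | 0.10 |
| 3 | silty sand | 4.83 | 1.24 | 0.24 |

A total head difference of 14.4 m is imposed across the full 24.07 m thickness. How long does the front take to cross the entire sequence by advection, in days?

With flow normal to the layers, continuity requires the same specific discharge q through every layer.
Σ(b_i/K_i) = 9.04/0.145 + 10.2/6.99 + 4.83/1.24 = 67.70 d.
q = Δh / Σ(b_i/K_i) = 14.4 / 67.70 = 0.2127 m/day.
In each layer the seepage velocity is v_i = q/n_i, so the layer transit time is t_i = b_i·n_i / q:
  layer 1 (silt): t_1 = 9.04 × 0.19 / 0.2127 = 8.075 d
  layer 2 (weathered basalt): t_2 = 10.2 × 0.10 / 0.2127 = 4.795 d
  layer 3 (silty sand): t_3 = 4.83 × 0.24 / 0.2127 = 5.450 d
Total t = Σ t_i = 18.32 days.

18.3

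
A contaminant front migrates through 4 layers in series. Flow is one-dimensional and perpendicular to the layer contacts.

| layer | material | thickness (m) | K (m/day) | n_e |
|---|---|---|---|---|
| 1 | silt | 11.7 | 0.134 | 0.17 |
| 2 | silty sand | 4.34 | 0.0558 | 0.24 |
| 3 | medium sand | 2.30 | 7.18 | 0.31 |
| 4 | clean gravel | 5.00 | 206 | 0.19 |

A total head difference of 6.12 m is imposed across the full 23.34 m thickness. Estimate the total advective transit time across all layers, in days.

127

With flow normal to the layers, continuity requires the same specific discharge q through every layer.
Σ(b_i/K_i) = 11.7/0.134 + 4.34/0.0558 + 2.30/7.18 + 5.00/206 = 165.4 d.
q = Δh / Σ(b_i/K_i) = 6.12 / 165.4 = 0.03699 m/day.
In each layer the seepage velocity is v_i = q/n_i, so the layer transit time is t_i = b_i·n_i / q:
  layer 1 (silt): t_1 = 11.7 × 0.17 / 0.03699 = 53.77 d
  layer 2 (silty sand): t_2 = 4.34 × 0.24 / 0.03699 = 28.16 d
  layer 3 (medium sand): t_3 = 2.30 × 0.31 / 0.03699 = 19.27 d
  layer 4 (clean gravel): t_4 = 5.00 × 0.19 / 0.03699 = 25.68 d
Total t = Σ t_i = 126.9 days.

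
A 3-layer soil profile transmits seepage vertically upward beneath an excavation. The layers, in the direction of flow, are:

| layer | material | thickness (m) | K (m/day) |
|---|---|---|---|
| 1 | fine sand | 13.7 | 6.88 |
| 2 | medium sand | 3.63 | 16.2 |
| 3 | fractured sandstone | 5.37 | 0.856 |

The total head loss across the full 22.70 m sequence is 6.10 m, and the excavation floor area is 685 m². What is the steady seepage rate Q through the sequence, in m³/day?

492

Flow is perpendicular to layering, so the layers act in series and the equivalent K is the thickness-weighted harmonic mean.
Total thickness L = 13.7 + 3.63 + 5.37 = 22.70 m.
Σ(b_i/K_i) = 13.7/6.88 + 3.63/16.2 + 5.37/0.856 = 8.489 d.
K_eq = L / Σ(b_i/K_i) = 22.70 / 8.489 = 2.674 m/day.
Q = K_eq · A · (Δh/L) = 2.674 × 685 × (6.10/22.70) = 492.2 m³/day.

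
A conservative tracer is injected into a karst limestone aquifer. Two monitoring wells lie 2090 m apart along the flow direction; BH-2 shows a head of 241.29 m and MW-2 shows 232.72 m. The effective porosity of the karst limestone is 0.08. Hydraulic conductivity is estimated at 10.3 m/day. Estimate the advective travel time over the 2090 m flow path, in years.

Hydraulic gradient i = (241.29 − 232.72) / 2090 = 8.57 / 2090 = 0.004100.
Darcy flux q = K · i = 10.30 × 0.004100 = 0.04223 m/day.
Seepage velocity v = q / n_e = 0.04223 / 0.08 = 0.5279 m/day.
Travel time t = L / v = 2090 / 0.5279 = 3959 days = 10.84 years.

10.8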